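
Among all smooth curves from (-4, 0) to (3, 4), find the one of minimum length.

Arc-length functional: J[y] = ∫ sqrt(1 + (y')^2) dx.
Lagrangian L = sqrt(1 + (y')^2) has no explicit y dependence, so ∂L/∂y = 0 and the Euler-Lagrange equation gives
    d/dx( y' / sqrt(1 + (y')^2) ) = 0  ⇒  y' / sqrt(1 + (y')^2) = const.
Hence y' is constant, so y(x) is affine.
Fitting the endpoints (-4, 0) and (3, 4):
    slope m = (4 − 0) / (3 − (-4)) = 4/7,
    intercept c = 0 − m·(-4) = 16/7.
Extremal: y(x) = (4/7) x + 16/7.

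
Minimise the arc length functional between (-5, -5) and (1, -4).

Arc-length functional: J[y] = ∫ sqrt(1 + (y')^2) dx.
Lagrangian L = sqrt(1 + (y')^2) has no explicit y dependence, so ∂L/∂y = 0 and the Euler-Lagrange equation gives
    d/dx( y' / sqrt(1 + (y')^2) ) = 0  ⇒  y' / sqrt(1 + (y')^2) = const.
Hence y' is constant, so y(x) is affine.
Fitting the endpoints (-5, -5) and (1, -4):
    slope m = ((-4) − (-5)) / (1 − (-5)) = 1/6,
    intercept c = (-5) − m·(-5) = -25/6.
Extremal: y(x) = (1/6) x - 25/6.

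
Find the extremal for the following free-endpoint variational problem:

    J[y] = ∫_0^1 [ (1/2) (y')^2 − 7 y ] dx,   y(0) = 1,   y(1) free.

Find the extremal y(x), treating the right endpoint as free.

The Lagrangian L = (1/2) (y')^2 − 7 y gives
    ∂L/∂y = −7,   ∂L/∂y' = y'.
Euler-Lagrange: d/dx(y') − (−7) = 0, i.e. y'' + 7 = 0, so
    y(x) = −(7/2) x^2 + C1 x + C2.
Fixed left endpoint y(0) = 1 ⇒ C2 = 1.
The right endpoint x = 1 is free, so the natural (transversality) condition is ∂L/∂y' |_{x=1} = 0, i.e. y'(1) = 0.
Compute y'(x) = −7 x + C1, so y'(1) = −7 + C1 = 0 ⇒ C1 = 7.
Therefore the extremal is
    y(x) = −(7/2) x^2 + 7 x + 1.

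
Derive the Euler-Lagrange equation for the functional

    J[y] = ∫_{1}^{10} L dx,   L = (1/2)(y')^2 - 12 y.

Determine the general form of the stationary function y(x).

The Lagrangian is L = (1/2)(y')^2 - 12 y.
∂L/∂y = -12.
∂L/∂y' = y'.
The Euler-Lagrange equation d/dx(∂L/∂y') − ∂L/∂y = 0 becomes:
    y'' + 12 = 0
General solution: y(x) = -6 x^2 + A x + B, where A and B are arbitrary constants fixed by the endpoint conditions.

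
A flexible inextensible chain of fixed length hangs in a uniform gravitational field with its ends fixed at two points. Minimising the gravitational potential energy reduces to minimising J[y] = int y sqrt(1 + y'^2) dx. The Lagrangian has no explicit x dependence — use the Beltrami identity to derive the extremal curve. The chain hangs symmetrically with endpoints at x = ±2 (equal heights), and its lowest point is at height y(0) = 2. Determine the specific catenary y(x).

The Lagrangian L(y, y') = y sqrt(1 + y'^2) has no explicit x dependence, so the Beltrami identity applies:
    L − y' ∂L/∂y' = C.
Compute ∂L/∂y' = y · y' / sqrt(1 + y'^2). Then
    L − y' ∂L/∂y'
    = y sqrt(1 + y'^2) − y · y'^2 / sqrt(1 + y'^2)
    = y (1 + y'^2 − y'^2) / sqrt(1 + y'^2)
    = y / sqrt(1 + y'^2) = C.
Squaring gives y^2 = C^2 (1 + y'^2), i.e.
    y'^2 = y^2 / C^2 − 1.
Separating variables,
    dy / sqrt(y^2 − C^2) = dx / C,
and integrating gives arccosh(y / C) = (x − a)/C, so
    y(x) = C cosh((x − a)/C),
the catenary. The constants C and a are fixed by the two endpoint conditions (and, for the hanging-chain problem, the length constraint selects C).
Now fit the given data. The endpoints x = ±2 are symmetric at equal height, so the catenary is even about its minimum: a = 0 and y(x) = C cosh(x/C). The lowest point is y(0) = C cosh(0) = C, and we are told y(0) = 2, so C = 2. Therefore
    y(x) = 2 cosh(x/2),
and at the endpoints
    y(±2) = 2 cosh(2/2).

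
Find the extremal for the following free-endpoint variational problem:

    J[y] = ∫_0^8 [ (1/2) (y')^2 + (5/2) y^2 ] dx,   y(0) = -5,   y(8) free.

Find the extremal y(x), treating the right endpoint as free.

The Lagrangian L = (1/2) (y')^2 + (5/2) y^2 gives
    ∂L/∂y = 5 y,   ∂L/∂y' = y'.
Euler-Lagrange: y'' − 5 y = 0.
With k = sqrt(5), the general solution is
    y(x) = A cosh(sqrt(5) x) + B sinh(sqrt(5) x).
Fixed left endpoint y(0) = -5 ⇒ A = -5.
The right endpoint x = 8 is free, so the natural (transversality) condition is ∂L/∂y' |_{x=8} = 0, i.e. y'(8) = 0.
Compute y'(x) = A k sinh(k x) + B k cosh(k x), so
    y'(8) = A k sinh(k·8) + B k cosh(k·8) = 0
    ⇒ B = −A tanh(k·8) = 5 tanh(sqrt(5)·8).
Therefore the extremal is
    y(x) = −5 cosh(sqrt(5) x) + 5 tanh(sqrt(5)·8) sinh(sqrt(5) x).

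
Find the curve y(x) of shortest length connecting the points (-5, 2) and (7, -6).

Arc-length functional: J[y] = ∫ sqrt(1 + (y')^2) dx.
Lagrangian L = sqrt(1 + (y')^2) has no explicit y dependence, so ∂L/∂y = 0 and the Euler-Lagrange equation gives
    d/dx( y' / sqrt(1 + (y')^2) ) = 0  ⇒  y' / sqrt(1 + (y')^2) = const.
Hence y' is constant, so y(x) is affine.
Fitting the endpoints (-5, 2) and (7, -6):
    slope m = ((-6) − 2) / (7 − (-5)) = -2/3,
    intercept c = 2 − m·(-5) = -4/3.
Extremal: y(x) = (-2/3) x - 4/3.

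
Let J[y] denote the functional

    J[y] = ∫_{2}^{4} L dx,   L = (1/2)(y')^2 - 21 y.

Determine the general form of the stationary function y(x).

The Lagrangian is L = (1/2)(y')^2 - 21 y.
∂L/∂y = -21.
∂L/∂y' = y'.
The Euler-Lagrange equation d/dx(∂L/∂y') − ∂L/∂y = 0 becomes:
    y'' + 21 = 0
General solution: y(x) = -(21/2) x^2 + A x + B, where A and B are arbitrary constants fixed by the endpoint conditions.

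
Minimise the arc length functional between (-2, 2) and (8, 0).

Arc-length functional: J[y] = ∫ sqrt(1 + (y')^2) dx.
Lagrangian L = sqrt(1 + (y')^2) has no explicit y dependence, so ∂L/∂y = 0 and the Euler-Lagrange equation gives
    d/dx( y' / sqrt(1 + (y')^2) ) = 0  ⇒  y' / sqrt(1 + (y')^2) = const.
Hence y' is constant, so y(x) is affine.
Fitting the endpoints (-2, 2) and (8, 0):
    slope m = (0 − 2) / (8 − (-2)) = -1/5,
    intercept c = 2 − m·(-2) = 8/5.
Extremal: y(x) = (-1/5) x + 8/5.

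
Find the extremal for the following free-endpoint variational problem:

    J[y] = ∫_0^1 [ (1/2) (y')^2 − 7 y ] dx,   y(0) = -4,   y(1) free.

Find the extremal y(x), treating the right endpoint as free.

The Lagrangian L = (1/2) (y')^2 − 7 y gives
    ∂L/∂y = −7,   ∂L/∂y' = y'.
Euler-Lagrange: d/dx(y') − (−7) = 0, i.e. y'' + 7 = 0, so
    y(x) = −(7/2) x^2 + C1 x + C2.
Fixed left endpoint y(0) = -4 ⇒ C2 = -4.
The right endpoint x = 1 is free, so the natural (transversality) condition is ∂L/∂y' |_{x=1} = 0, i.e. y'(1) = 0.
Compute y'(x) = −7 x + C1, so y'(1) = −7 + C1 = 0 ⇒ C1 = 7.
Therefore the extremal is
    y(x) = −(7/2) x^2 + 7 x − 4.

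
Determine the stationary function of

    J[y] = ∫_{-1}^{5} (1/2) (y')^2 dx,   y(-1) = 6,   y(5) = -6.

The Lagrangian is L = (1/2) (y')^2.
Compute ∂L/∂y = 0, ∂L/∂y' = y'.
The Euler-Lagrange equation d/dx(∂L/∂y') − ∂L/∂y = 0 reduces to
    y'' = 0.
Its general solution is
    y(x) = A x + B,
with A, B fixed by the endpoint conditions.
Applying the endpoint conditions y(-1) = 6 and y(5) = -6: solve A·-1 + B = 6 and A·5 + B = -6. Subtracting gives A(5 − -1) = -6 − 6, so A = -2, and B = 6 − A·-1 = 4. Therefore
    y(x) = -2 x + 4.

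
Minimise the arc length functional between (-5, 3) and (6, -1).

Arc-length functional: J[y] = ∫ sqrt(1 + (y')^2) dx.
Lagrangian L = sqrt(1 + (y')^2) has no explicit y dependence, so ∂L/∂y = 0 and the Euler-Lagrange equation gives
    d/dx( y' / sqrt(1 + (y')^2) ) = 0  ⇒  y' / sqrt(1 + (y')^2) = const.
Hence y' is constant, so y(x) is affine.
Fitting the endpoints (-5, 3) and (6, -1):
    slope m = ((-1) − 3) / (6 − (-5)) = -4/11,
    intercept c = 3 − m·(-5) = 13/11.
Extremal: y(x) = (-4/11) x + 13/11.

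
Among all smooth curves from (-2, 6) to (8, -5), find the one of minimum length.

Arc-length functional: J[y] = ∫ sqrt(1 + (y')^2) dx.
Lagrangian L = sqrt(1 + (y')^2) has no explicit y dependence, so ∂L/∂y = 0 and the Euler-Lagrange equation gives
    d/dx( y' / sqrt(1 + (y')^2) ) = 0  ⇒  y' / sqrt(1 + (y')^2) = const.
Hence y' is constant, so y(x) is affine.
Fitting the endpoints (-2, 6) and (8, -5):
    slope m = ((-5) − 6) / (8 − (-2)) = -11/10,
    intercept c = 6 − m·(-2) = 19/5.
Extremal: y(x) = (-11/10) x + 19/5.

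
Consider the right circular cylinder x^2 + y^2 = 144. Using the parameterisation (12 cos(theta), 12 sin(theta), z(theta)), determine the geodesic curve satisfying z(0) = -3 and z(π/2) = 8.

Parameterise the cylinder of radius R = 12 as
    r(θ) = (12 cos θ, 12 sin θ, z(θ)).
The arc-length element is
    ds = sqrt(144 + (dz/dθ)^2) dθ,
so the Lagrangian is L = sqrt(144 + z'^2).
L depends on z' only, not on z or θ, so ∂L/∂z = 0 and
    ∂L/∂z' = z' / sqrt(144 + z'^2).
The Euler-Lagrange equation gives
    d/dθ( z' / sqrt(144 + z'^2) ) = 0,
so z' is constant. Integrating once:
    z(θ) = a θ + b,
a helix on the cylinder (a straight line when the cylinder is unrolled). The constants a, b are determined by the endpoint conditions.
With endpoint conditions z(0) = -3 and z(π/2) = 8: from z(0) = b we get b = -3, and a·π/2 + -3 = 8 gives a = 22/π, so
    z(θ) = (22/π) θ − 3.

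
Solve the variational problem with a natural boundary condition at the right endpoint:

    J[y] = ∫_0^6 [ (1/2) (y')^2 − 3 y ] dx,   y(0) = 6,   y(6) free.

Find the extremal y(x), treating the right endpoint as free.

The Lagrangian L = (1/2) (y')^2 − 3 y gives
    ∂L/∂y = −3,   ∂L/∂y' = y'.
Euler-Lagrange: d/dx(y') − (−3) = 0, i.e. y'' + 3 = 0, so
    y(x) = −(3/2) x^2 + C1 x + C2.
Fixed left endpoint y(0) = 6 ⇒ C2 = 6.
The right endpoint x = 6 is free, so the natural (transversality) condition is ∂L/∂y' |_{x=6} = 0, i.e. y'(6) = 0.
Compute y'(x) = −3 x + C1, so y'(6) = −18 + C1 = 0 ⇒ C1 = 18.
Therefore the extremal is
    y(x) = −(3/2) x^2 + 18 x + 6.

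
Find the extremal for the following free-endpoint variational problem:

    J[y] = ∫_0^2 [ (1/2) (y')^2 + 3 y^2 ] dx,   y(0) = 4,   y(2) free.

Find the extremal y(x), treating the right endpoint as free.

The Lagrangian L = (1/2) (y')^2 + 3 y^2 gives
    ∂L/∂y = 6 y,   ∂L/∂y' = y'.
Euler-Lagrange: y'' − 6 y = 0.
With k = sqrt(6), the general solution is
    y(x) = A cosh(sqrt(6) x) + B sinh(sqrt(6) x).
Fixed left endpoint y(0) = 4 ⇒ A = 4.
The right endpoint x = 2 is free, so the natural (transversality) condition is ∂L/∂y' |_{x=2} = 0, i.e. y'(2) = 0.
Compute y'(x) = A k sinh(k x) + B k cosh(k x), so
    y'(2) = A k sinh(k·2) + B k cosh(k·2) = 0
    ⇒ B = −A tanh(k·2) = − 4 tanh(sqrt(6)·2).
Therefore the extremal is
    y(x) = 4 cosh(sqrt(6) x) − 4 tanh(sqrt(6)·2) sinh(sqrt(6) x).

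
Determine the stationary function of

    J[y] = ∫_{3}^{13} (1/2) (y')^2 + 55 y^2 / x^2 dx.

The Lagrangian is L = (1/2) (y')^2 + 55 y^2 / x^2.
Compute ∂L/∂y = 110y/x^2, ∂L/∂y' = y'.
The Euler-Lagrange equation d/dx(∂L/∂y') − ∂L/∂y = 0 reduces to
    y'' − 110/x^2 · y = 0  (x > 0).
Its general solution is
    y(x) = A x^11 + B x^(-10),
with A, B fixed by the endpoint conditions.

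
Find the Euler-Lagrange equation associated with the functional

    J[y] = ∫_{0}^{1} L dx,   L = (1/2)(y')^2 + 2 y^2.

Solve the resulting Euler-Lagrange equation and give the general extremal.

The Lagrangian is L = (1/2)(y')^2 + 2 y^2.
∂L/∂y = 4y.
∂L/∂y' = y'.
The Euler-Lagrange equation d/dx(∂L/∂y') − ∂L/∂y = 0 becomes:
    y'' - 4 y = 0
General solution: y(x) = A e^(2x) + B e^(-2x), where A and B are arbitrary constants fixed by the endpoint conditions.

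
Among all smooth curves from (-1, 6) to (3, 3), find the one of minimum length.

Arc-length functional: J[y] = ∫ sqrt(1 + (y')^2) dx.
Lagrangian L = sqrt(1 + (y')^2) has no explicit y dependence, so ∂L/∂y = 0 and the Euler-Lagrange equation gives
    d/dx( y' / sqrt(1 + (y')^2) ) = 0  ⇒  y' / sqrt(1 + (y')^2) = const.
Hence y' is constant, so y(x) is affine.
Fitting the endpoints (-1, 6) and (3, 3):
    slope m = (3 − 6) / (3 − (-1)) = -3/4,
    intercept c = 6 − m·(-1) = 21/4.
Extremal: y(x) = (-3/4) x + 21/4.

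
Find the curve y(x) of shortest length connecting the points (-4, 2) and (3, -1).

Arc-length functional: J[y] = ∫ sqrt(1 + (y')^2) dx.
Lagrangian L = sqrt(1 + (y')^2) has no explicit y dependence, so ∂L/∂y = 0 and the Euler-Lagrange equation gives
    d/dx( y' / sqrt(1 + (y')^2) ) = 0  ⇒  y' / sqrt(1 + (y')^2) = const.
Hence y' is constant, so y(x) is affine.
Fitting the endpoints (-4, 2) and (3, -1):
    slope m = ((-1) − 2) / (3 − (-4)) = -3/7,
    intercept c = 2 − m·(-4) = 2/7.
Extremal: y(x) = (-3/7) x + 2/7.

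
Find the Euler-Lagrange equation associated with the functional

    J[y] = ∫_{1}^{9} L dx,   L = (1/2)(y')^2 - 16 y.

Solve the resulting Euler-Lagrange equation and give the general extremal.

The Lagrangian is L = (1/2)(y')^2 - 16 y.
∂L/∂y = -16.
∂L/∂y' = y'.
The Euler-Lagrange equation d/dx(∂L/∂y') − ∂L/∂y = 0 becomes:
    y'' + 16 = 0
General solution: y(x) = -8 x^2 + A x + B, where A and B are arbitrary constants fixed by the endpoint conditions.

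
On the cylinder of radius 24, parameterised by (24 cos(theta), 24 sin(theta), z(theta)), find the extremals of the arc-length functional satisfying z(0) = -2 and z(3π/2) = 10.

Parameterise the cylinder of radius R = 24 as
    r(θ) = (24 cos θ, 24 sin θ, z(θ)).
The arc-length element is
    ds = sqrt(576 + (dz/dθ)^2) dθ,
so the Lagrangian is L = sqrt(576 + z'^2).
L depends on z' only, not on z or θ, so ∂L/∂z = 0 and
    ∂L/∂z' = z' / sqrt(576 + z'^2).
The Euler-Lagrange equation gives
    d/dθ( z' / sqrt(576 + z'^2) ) = 0,
so z' is constant. Integrating once:
    z(θ) = a θ + b,
a helix on the cylinder (a straight line when the cylinder is unrolled). The constants a, b are determined by the endpoint conditions.
With endpoint conditions z(0) = -2 and z(3π/2) = 10: from z(0) = b we get b = -2, and a·3π/2 + -2 = 10 gives a = 8/π, so
    z(θ) = (8/π) θ − 2.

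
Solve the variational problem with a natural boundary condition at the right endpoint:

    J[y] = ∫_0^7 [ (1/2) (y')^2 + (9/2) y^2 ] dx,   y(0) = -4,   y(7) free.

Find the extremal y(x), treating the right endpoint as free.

The Lagrangian L = (1/2) (y')^2 + (9/2) y^2 gives
    ∂L/∂y = 9 y,   ∂L/∂y' = y'.
Euler-Lagrange: y'' − 9 y = 0.
With k = 3, the general solution is
    y(x) = A cosh(3 x) + B sinh(3 x).
Fixed left endpoint y(0) = -4 ⇒ A = -4.
The right endpoint x = 7 is free, so the natural (transversality) condition is ∂L/∂y' |_{x=7} = 0, i.e. y'(7) = 0.
Compute y'(x) = A k sinh(k x) + B k cosh(k x), so
    y'(7) = A k sinh(k·7) + B k cosh(k·7) = 0
    ⇒ B = −A tanh(k·7) = 4 tanh(3·7).
Therefore the extremal is
    y(x) = −4 cosh(3 x) + 4 tanh(3·7) sinh(3 x).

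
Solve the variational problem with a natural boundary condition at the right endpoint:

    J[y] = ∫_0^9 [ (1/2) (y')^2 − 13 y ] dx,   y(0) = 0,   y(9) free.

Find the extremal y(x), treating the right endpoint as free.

The Lagrangian L = (1/2) (y')^2 − 13 y gives
    ∂L/∂y = −13,   ∂L/∂y' = y'.
Euler-Lagrange: d/dx(y') − (−13) = 0, i.e. y'' + 13 = 0, so
    y(x) = −(13/2) x^2 + C1 x + C2.
Fixed left endpoint y(0) = 0 ⇒ C2 = 0.
The right endpoint x = 9 is free, so the natural (transversality) condition is ∂L/∂y' |_{x=9} = 0, i.e. y'(9) = 0.
Compute y'(x) = −13 x + C1, so y'(9) = −117 + C1 = 0 ⇒ C1 = 117.
Therefore the extremal is
    y(x) = −(13/2) x^2 + 117 x.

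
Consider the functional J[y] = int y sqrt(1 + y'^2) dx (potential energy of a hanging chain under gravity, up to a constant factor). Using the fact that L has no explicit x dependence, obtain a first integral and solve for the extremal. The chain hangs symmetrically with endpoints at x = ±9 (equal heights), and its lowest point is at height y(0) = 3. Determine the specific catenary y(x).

The Lagrangian L(y, y') = y sqrt(1 + y'^2) has no explicit x dependence, so the Beltrami identity applies:
    L − y' ∂L/∂y' = C.
Compute ∂L/∂y' = y · y' / sqrt(1 + y'^2). Then
    L − y' ∂L/∂y'
    = y sqrt(1 + y'^2) − y · y'^2 / sqrt(1 + y'^2)
    = y (1 + y'^2 − y'^2) / sqrt(1 + y'^2)
    = y / sqrt(1 + y'^2) = C.
Squaring gives y^2 = C^2 (1 + y'^2), i.e.
    y'^2 = y^2 / C^2 − 1.
Separating variables,
    dy / sqrt(y^2 − C^2) = dx / C,
and integrating gives arccosh(y / C) = (x − a)/C, so
    y(x) = C cosh((x − a)/C),
the catenary. The constants C and a are fixed by the two endpoint conditions (and, for the hanging-chain problem, the length constraint selects C).
Now fit the given data. The endpoints x = ±9 are symmetric at equal height, so the catenary is even about its minimum: a = 0 and y(x) = C cosh(x/C). The lowest point is y(0) = C cosh(0) = C, and we are told y(0) = 3, so C = 3. Therefore
    y(x) = 3 cosh(x/3),
and at the endpoints
    y(±9) = 3 cosh(9/3).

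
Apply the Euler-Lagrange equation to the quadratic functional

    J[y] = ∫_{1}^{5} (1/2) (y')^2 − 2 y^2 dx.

The Lagrangian is L = (1/2) (y')^2 − 2 y^2.
Compute ∂L/∂y = -4y, ∂L/∂y' = y'.
The Euler-Lagrange equation d/dx(∂L/∂y') − ∂L/∂y = 0 reduces to
    y'' + 4 y = 0.
Its general solution is
    y(x) = A sin(2x) + B cos(2x),
with A, B fixed by the endpoint conditions.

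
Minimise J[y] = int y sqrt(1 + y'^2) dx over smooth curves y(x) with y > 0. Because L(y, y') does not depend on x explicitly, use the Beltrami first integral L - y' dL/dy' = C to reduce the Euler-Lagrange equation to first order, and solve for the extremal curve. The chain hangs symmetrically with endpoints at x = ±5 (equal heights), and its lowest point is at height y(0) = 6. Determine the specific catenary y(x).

The Lagrangian L(y, y') = y sqrt(1 + y'^2) has no explicit x dependence, so the Beltrami identity applies:
    L − y' ∂L/∂y' = C.
Compute ∂L/∂y' = y · y' / sqrt(1 + y'^2). Then
    L − y' ∂L/∂y'
    = y sqrt(1 + y'^2) − y · y'^2 / sqrt(1 + y'^2)
    = y (1 + y'^2 − y'^2) / sqrt(1 + y'^2)
    = y / sqrt(1 + y'^2) = C.
Squaring gives y^2 = C^2 (1 + y'^2), i.e.
    y'^2 = y^2 / C^2 − 1.
Separating variables,
    dy / sqrt(y^2 − C^2) = dx / C,
and integrating gives arccosh(y / C) = (x − a)/C, so
    y(x) = C cosh((x − a)/C),
the catenary. The constants C and a are fixed by the two endpoint conditions (and, for the hanging-chain problem, the length constraint selects C).
Now fit the given data. The endpoints x = ±5 are symmetric at equal height, so the catenary is even about its minimum: a = 0 and y(x) = C cosh(x/C). The lowest point is y(0) = C cosh(0) = C, and we are told y(0) = 6, so C = 6. Therefore
    y(x) = 6 cosh(x/6),
and at the endpoints
    y(±5) = 6 cosh(5/6).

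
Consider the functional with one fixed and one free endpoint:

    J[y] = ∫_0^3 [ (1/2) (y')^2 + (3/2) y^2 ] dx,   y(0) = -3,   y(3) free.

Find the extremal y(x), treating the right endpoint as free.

The Lagrangian L = (1/2) (y')^2 + (3/2) y^2 gives
    ∂L/∂y = 3 y,   ∂L/∂y' = y'.
Euler-Lagrange: y'' − 3 y = 0.
With k = sqrt(3), the general solution is
    y(x) = A cosh(sqrt(3) x) + B sinh(sqrt(3) x).
Fixed left endpoint y(0) = -3 ⇒ A = -3.
The right endpoint x = 3 is free, so the natural (transversality) condition is ∂L/∂y' |_{x=3} = 0, i.e. y'(3) = 0.
Compute y'(x) = A k sinh(k x) + B k cosh(k x), so
    y'(3) = A k sinh(k·3) + B k cosh(k·3) = 0
    ⇒ B = −A tanh(k·3) = 3 tanh(sqrt(3)·3).
Therefore the extremal is
    y(x) = −3 cosh(sqrt(3) x) + 3 tanh(sqrt(3)·3) sinh(sqrt(3) x).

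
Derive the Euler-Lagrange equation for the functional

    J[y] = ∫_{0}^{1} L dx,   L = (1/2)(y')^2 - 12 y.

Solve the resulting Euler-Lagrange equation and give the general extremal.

The Lagrangian is L = (1/2)(y')^2 - 12 y.
∂L/∂y = -12.
∂L/∂y' = y'.
The Euler-Lagrange equation d/dx(∂L/∂y') − ∂L/∂y = 0 becomes:
    y'' + 12 = 0
General solution: y(x) = -6 x^2 + A x + B, where A and B are arbitrary constants fixed by the endpoint conditions.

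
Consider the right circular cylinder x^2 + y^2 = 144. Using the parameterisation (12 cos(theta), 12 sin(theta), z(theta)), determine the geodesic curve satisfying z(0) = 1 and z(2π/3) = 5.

Parameterise the cylinder of radius R = 12 as
    r(θ) = (12 cos θ, 12 sin θ, z(θ)).
The arc-length element is
    ds = sqrt(144 + (dz/dθ)^2) dθ,
so the Lagrangian is L = sqrt(144 + z'^2).
L depends on z' only, not on z or θ, so ∂L/∂z = 0 and
    ∂L/∂z' = z' / sqrt(144 + z'^2).
The Euler-Lagrange equation gives
    d/dθ( z' / sqrt(144 + z'^2) ) = 0,
so z' is constant. Integrating once:
    z(θ) = a θ + b,
a helix on the cylinder (a straight line when the cylinder is unrolled). The constants a, b are determined by the endpoint conditions.
With endpoint conditions z(0) = 1 and z(2π/3) = 5: from z(0) = b we get b = 1, and a·2π/3 + 1 = 5 gives a = 6/π, so
    z(θ) = (6/π) θ + 1.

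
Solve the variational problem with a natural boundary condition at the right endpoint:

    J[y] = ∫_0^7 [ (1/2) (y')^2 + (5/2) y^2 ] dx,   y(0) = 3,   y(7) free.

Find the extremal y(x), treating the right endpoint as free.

The Lagrangian L = (1/2) (y')^2 + (5/2) y^2 gives
    ∂L/∂y = 5 y,   ∂L/∂y' = y'.
Euler-Lagrange: y'' − 5 y = 0.
With k = sqrt(5), the general solution is
    y(x) = A cosh(sqrt(5) x) + B sinh(sqrt(5) x).
Fixed left endpoint y(0) = 3 ⇒ A = 3.
The right endpoint x = 7 is free, so the natural (transversality) condition is ∂L/∂y' |_{x=7} = 0, i.e. y'(7) = 0.
Compute y'(x) = A k sinh(k x) + B k cosh(k x), so
    y'(7) = A k sinh(k·7) + B k cosh(k·7) = 0
    ⇒ B = −A tanh(k·7) = − 3 tanh(sqrt(5)·7).
Therefore the extremal is
    y(x) = 3 cosh(sqrt(5) x) − 3 tanh(sqrt(5)·7) sinh(sqrt(5) x).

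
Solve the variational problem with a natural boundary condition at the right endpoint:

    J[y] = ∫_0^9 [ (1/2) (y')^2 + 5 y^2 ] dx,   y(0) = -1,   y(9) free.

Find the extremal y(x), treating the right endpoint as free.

The Lagrangian L = (1/2) (y')^2 + 5 y^2 gives
    ∂L/∂y = 10 y,   ∂L/∂y' = y'.
Euler-Lagrange: y'' − 10 y = 0.
With k = sqrt(10), the general solution is
    y(x) = A cosh(sqrt(10) x) + B sinh(sqrt(10) x).
Fixed left endpoint y(0) = -1 ⇒ A = -1.
The right endpoint x = 9 is free, so the natural (transversality) condition is ∂L/∂y' |_{x=9} = 0, i.e. y'(9) = 0.
Compute y'(x) = A k sinh(k x) + B k cosh(k x), so
    y'(9) = A k sinh(k·9) + B k cosh(k·9) = 0
    ⇒ B = −A tanh(k·9) = tanh(sqrt(10)·9).
Therefore the extremal is
    y(x) = −cosh(sqrt(10) x) + tanh(sqrt(10)·9) sinh(sqrt(10) x).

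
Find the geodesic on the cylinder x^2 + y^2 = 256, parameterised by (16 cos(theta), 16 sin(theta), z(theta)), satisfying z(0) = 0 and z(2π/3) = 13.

Parameterise the cylinder of radius R = 16 as
    r(θ) = (16 cos θ, 16 sin θ, z(θ)).
The arc-length element is
    ds = sqrt(256 + (dz/dθ)^2) dθ,
so the Lagrangian is L = sqrt(256 + z'^2).
L depends on z' only, not on z or θ, so ∂L/∂z = 0 and
    ∂L/∂z' = z' / sqrt(256 + z'^2).
The Euler-Lagrange equation gives
    d/dθ( z' / sqrt(256 + z'^2) ) = 0,
so z' is constant. Integrating once:
    z(θ) = a θ + b,
a helix on the cylinder (a straight line when the cylinder is unrolled). The constants a, b are determined by the endpoint conditions.
With endpoint conditions z(0) = 0 and z(2π/3) = 13: from z(0) = b we get b = 0, and a·2π/3 + 0 = 13 gives a = 39/(2π), so
    z(θ) = (39/(2π)) θ.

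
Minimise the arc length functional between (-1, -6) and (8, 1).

Arc-length functional: J[y] = ∫ sqrt(1 + (y')^2) dx.
Lagrangian L = sqrt(1 + (y')^2) has no explicit y dependence, so ∂L/∂y = 0 and the Euler-Lagrange equation gives
    d/dx( y' / sqrt(1 + (y')^2) ) = 0  ⇒  y' / sqrt(1 + (y')^2) = const.
Hence y' is constant, so y(x) is affine.
Fitting the endpoints (-1, -6) and (8, 1):
    slope m = (1 − (-6)) / (8 − (-1)) = 7/9,
    intercept c = (-6) − m·(-1) = -47/9.
Extremal: y(x) = (7/9) x - 47/9.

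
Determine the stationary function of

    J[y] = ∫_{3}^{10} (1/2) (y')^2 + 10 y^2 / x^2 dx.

The Lagrangian is L = (1/2) (y')^2 + 10 y^2 / x^2.
Compute ∂L/∂y = 20y/x^2, ∂L/∂y' = y'.
The Euler-Lagrange equation d/dx(∂L/∂y') − ∂L/∂y = 0 reduces to
    y'' − 20/x^2 · y = 0  (x > 0).
Its general solution is
    y(x) = A x^5 + B x^(-4),
with A, B fixed by the endpoint conditions.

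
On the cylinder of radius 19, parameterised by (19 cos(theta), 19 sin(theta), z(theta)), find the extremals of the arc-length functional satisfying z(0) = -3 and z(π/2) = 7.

Parameterise the cylinder of radius R = 19 as
    r(θ) = (19 cos θ, 19 sin θ, z(θ)).
The arc-length element is
    ds = sqrt(361 + (dz/dθ)^2) dθ,
so the Lagrangian is L = sqrt(361 + z'^2).
L depends on z' only, not on z or θ, so ∂L/∂z = 0 and
    ∂L/∂z' = z' / sqrt(361 + z'^2).
The Euler-Lagrange equation gives
    d/dθ( z' / sqrt(361 + z'^2) ) = 0,
so z' is constant. Integrating once:
    z(θ) = a θ + b,
a helix on the cylinder (a straight line when the cylinder is unrolled). The constants a, b are determined by the endpoint conditions.
With endpoint conditions z(0) = -3 and z(π/2) = 7: from z(0) = b we get b = -3, and a·π/2 + -3 = 7 gives a = 20/π, so
    z(θ) = (20/π) θ − 3.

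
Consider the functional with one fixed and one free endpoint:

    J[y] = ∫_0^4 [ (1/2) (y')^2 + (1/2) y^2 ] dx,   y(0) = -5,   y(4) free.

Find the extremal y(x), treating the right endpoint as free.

The Lagrangian L = (1/2) (y')^2 + (1/2) y^2 gives
    ∂L/∂y = 1 y,   ∂L/∂y' = y'.
Euler-Lagrange: y'' − y = 0.
With k = 1, the general solution is
    y(x) = A cosh(x) + B sinh(x).
Fixed left endpoint y(0) = -5 ⇒ A = -5.
The right endpoint x = 4 is free, so the natural (transversality) condition is ∂L/∂y' |_{x=4} = 0, i.e. y'(4) = 0.
Compute y'(x) = A k sinh(k x) + B k cosh(k x), so
    y'(4) = A k sinh(k·4) + B k cosh(k·4) = 0
    ⇒ B = −A tanh(k·4) = 5 tanh(1·4).
Therefore the extremal is
    y(x) = −5 cosh(1 x) + 5 tanh(1·4) sinh(1 x).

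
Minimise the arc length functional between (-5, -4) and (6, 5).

Arc-length functional: J[y] = ∫ sqrt(1 + (y')^2) dx.
Lagrangian L = sqrt(1 + (y')^2) has no explicit y dependence, so ∂L/∂y = 0 and the Euler-Lagrange equation gives
    d/dx( y' / sqrt(1 + (y')^2) ) = 0  ⇒  y' / sqrt(1 + (y')^2) = const.
Hence y' is constant, so y(x) is affine.
Fitting the endpoints (-5, -4) and (6, 5):
    slope m = (5 − (-4)) / (6 − (-5)) = 9/11,
    intercept c = (-4) − m·(-5) = 1/11.
Extremal: y(x) = (9/11) x + 1/11.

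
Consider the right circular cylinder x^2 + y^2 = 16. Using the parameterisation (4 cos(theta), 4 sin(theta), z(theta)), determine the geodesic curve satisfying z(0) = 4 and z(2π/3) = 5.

Parameterise the cylinder of radius R = 4 as
    r(θ) = (4 cos θ, 4 sin θ, z(θ)).
The arc-length element is
    ds = sqrt(16 + (dz/dθ)^2) dθ,
so the Lagrangian is L = sqrt(16 + z'^2).
L depends on z' only, not on z or θ, so ∂L/∂z = 0 and
    ∂L/∂z' = z' / sqrt(16 + z'^2).
The Euler-Lagrange equation gives
    d/dθ( z' / sqrt(16 + z'^2) ) = 0,
so z' is constant. Integrating once:
    z(θ) = a θ + b,
a helix on the cylinder (a straight line when the cylinder is unrolled). The constants a, b are determined by the endpoint conditions.
With endpoint conditions z(0) = 4 and z(2π/3) = 5: from z(0) = b we get b = 4, and a·2π/3 + 4 = 5 gives a = 3/(2π), so
    z(θ) = (3/(2π)) θ + 4.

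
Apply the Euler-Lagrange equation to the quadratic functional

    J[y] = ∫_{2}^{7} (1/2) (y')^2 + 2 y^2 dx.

The Lagrangian is L = (1/2) (y')^2 + 2 y^2.
Compute ∂L/∂y = 4y, ∂L/∂y' = y'.
The Euler-Lagrange equation d/dx(∂L/∂y') − ∂L/∂y = 0 reduces to
    y'' − 4 y = 0.
Its general solution is
    y(x) = A e^(2x) + B e^(−2x),
with A, B fixed by the endpoint conditions.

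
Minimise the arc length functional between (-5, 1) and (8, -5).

Arc-length functional: J[y] = ∫ sqrt(1 + (y')^2) dx.
Lagrangian L = sqrt(1 + (y')^2) has no explicit y dependence, so ∂L/∂y = 0 and the Euler-Lagrange equation gives
    d/dx( y' / sqrt(1 + (y')^2) ) = 0  ⇒  y' / sqrt(1 + (y')^2) = const.
Hence y' is constant, so y(x) is affine.
Fitting the endpoints (-5, 1) and (8, -5):
    slope m = ((-5) − 1) / (8 − (-5)) = -6/13,
    intercept c = 1 − m·(-5) = -17/13.
Extremal: y(x) = (-6/13) x - 17/13.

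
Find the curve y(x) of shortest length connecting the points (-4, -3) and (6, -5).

Arc-length functional: J[y] = ∫ sqrt(1 + (y')^2) dx.
Lagrangian L = sqrt(1 + (y')^2) has no explicit y dependence, so ∂L/∂y = 0 and the Euler-Lagrange equation gives
    d/dx( y' / sqrt(1 + (y')^2) ) = 0  ⇒  y' / sqrt(1 + (y')^2) = const.
Hence y' is constant, so y(x) is affine.
Fitting the endpoints (-4, -3) and (6, -5):
    slope m = ((-5) − (-3)) / (6 − (-4)) = -1/5,
    intercept c = (-3) − m·(-4) = -19/5.
Extremal: y(x) = (-1/5) x - 19/5.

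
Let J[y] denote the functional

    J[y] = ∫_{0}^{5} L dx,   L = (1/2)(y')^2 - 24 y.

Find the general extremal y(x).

The Lagrangian is L = (1/2)(y')^2 - 24 y.
∂L/∂y = -24.
∂L/∂y' = y'.
The Euler-Lagrange equation d/dx(∂L/∂y') − ∂L/∂y = 0 becomes:
    y'' + 24 = 0
General solution: y(x) = -12 x^2 + A x + B, where A and B are arbitrary constants fixed by the endpoint conditions.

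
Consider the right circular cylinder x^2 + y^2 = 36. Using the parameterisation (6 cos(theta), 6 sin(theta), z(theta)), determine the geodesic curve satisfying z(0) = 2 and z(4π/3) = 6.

Parameterise the cylinder of radius R = 6 as
    r(θ) = (6 cos θ, 6 sin θ, z(θ)).
The arc-length element is
    ds = sqrt(36 + (dz/dθ)^2) dθ,
so the Lagrangian is L = sqrt(36 + z'^2).
L depends on z' only, not on z or θ, so ∂L/∂z = 0 and
    ∂L/∂z' = z' / sqrt(36 + z'^2).
The Euler-Lagrange equation gives
    d/dθ( z' / sqrt(36 + z'^2) ) = 0,
so z' is constant. Integrating once:
    z(θ) = a θ + b,
a helix on the cylinder (a straight line when the cylinder is unrolled). The constants a, b are determined by the endpoint conditions.
With endpoint conditions z(0) = 2 and z(4π/3) = 6: from z(0) = b we get b = 2, and a·4π/3 + 2 = 6 gives a = 3/π, so
    z(θ) = (3/π) θ + 2.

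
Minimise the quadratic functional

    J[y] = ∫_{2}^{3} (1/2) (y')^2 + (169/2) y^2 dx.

The Lagrangian is L = (1/2) (y')^2 + (169/2) y^2.
Compute ∂L/∂y = 169y, ∂L/∂y' = y'.
The Euler-Lagrange equation d/dx(∂L/∂y') − ∂L/∂y = 0 reduces to
    y'' − 169 y = 0.
Its general solution is
    y(x) = A e^(13x) + B e^(−13x),
with A, B fixed by the endpoint conditions.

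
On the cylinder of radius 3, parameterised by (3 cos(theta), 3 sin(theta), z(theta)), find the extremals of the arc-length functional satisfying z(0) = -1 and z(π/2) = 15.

Parameterise the cylinder of radius R = 3 as
    r(θ) = (3 cos θ, 3 sin θ, z(θ)).
The arc-length element is
    ds = sqrt(9 + (dz/dθ)^2) dθ,
so the Lagrangian is L = sqrt(9 + z'^2).
L depends on z' only, not on z or θ, so ∂L/∂z = 0 and
    ∂L/∂z' = z' / sqrt(9 + z'^2).
The Euler-Lagrange equation gives
    d/dθ( z' / sqrt(9 + z'^2) ) = 0,
so z' is constant. Integrating once:
    z(θ) = a θ + b,
a helix on the cylinder (a straight line when the cylinder is unrolled). The constants a, b are determined by the endpoint conditions.
With endpoint conditions z(0) = -1 and z(π/2) = 15: from z(0) = b we get b = -1, and a·π/2 + -1 = 15 gives a = 32/π, so
    z(θ) = (32/π) θ − 1.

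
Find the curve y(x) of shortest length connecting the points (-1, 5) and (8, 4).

Arc-length functional: J[y] = ∫ sqrt(1 + (y')^2) dx.
Lagrangian L = sqrt(1 + (y')^2) has no explicit y dependence, so ∂L/∂y = 0 and the Euler-Lagrange equation gives
    d/dx( y' / sqrt(1 + (y')^2) ) = 0  ⇒  y' / sqrt(1 + (y')^2) = const.
Hence y' is constant, so y(x) is affine.
Fitting the endpoints (-1, 5) and (8, 4):
    slope m = (4 − 5) / (8 − (-1)) = -1/9,
    intercept c = 5 − m·(-1) = 44/9.
Extremal: y(x) = (-1/9) x + 44/9.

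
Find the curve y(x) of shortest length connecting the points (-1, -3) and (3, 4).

Arc-length functional: J[y] = ∫ sqrt(1 + (y')^2) dx.
Lagrangian L = sqrt(1 + (y')^2) has no explicit y dependence, so ∂L/∂y = 0 and the Euler-Lagrange equation gives
    d/dx( y' / sqrt(1 + (y')^2) ) = 0  ⇒  y' / sqrt(1 + (y')^2) = const.
Hence y' is constant, so y(x) is affine.
Fitting the endpoints (-1, -3) and (3, 4):
    slope m = (4 − (-3)) / (3 − (-1)) = 7/4,
    intercept c = (-3) − m·(-1) = -5/4.
Extremal: y(x) = (7/4) x - 5/4.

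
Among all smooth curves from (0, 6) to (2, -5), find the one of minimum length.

Arc-length functional: J[y] = ∫ sqrt(1 + (y')^2) dx.
Lagrangian L = sqrt(1 + (y')^2) has no explicit y dependence, so ∂L/∂y = 0 and the Euler-Lagrange equation gives
    d/dx( y' / sqrt(1 + (y')^2) ) = 0  ⇒  y' / sqrt(1 + (y')^2) = const.
Hence y' is constant, so y(x) is affine.
Fitting the endpoints (0, 6) and (2, -5):
    slope m = ((-5) − 6) / (2 − 0) = -11/2,
    intercept c = 6 − m·0 = 6.
Extremal: y(x) = (-11/2) x + 6.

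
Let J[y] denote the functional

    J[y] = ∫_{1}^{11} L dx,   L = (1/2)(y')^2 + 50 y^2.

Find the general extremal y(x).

The Lagrangian is L = (1/2)(y')^2 + 50 y^2.
∂L/∂y = 100y.
∂L/∂y' = y'.
The Euler-Lagrange equation d/dx(∂L/∂y') − ∂L/∂y = 0 becomes:
    y'' - 100 y = 0
General solution: y(x) = A e^(10x) + B e^(-10x), where A and B are arbitrary constants fixed by the endpoint conditions.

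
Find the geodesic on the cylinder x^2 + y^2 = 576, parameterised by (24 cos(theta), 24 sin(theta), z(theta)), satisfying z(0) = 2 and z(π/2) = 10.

Parameterise the cylinder of radius R = 24 as
    r(θ) = (24 cos θ, 24 sin θ, z(θ)).
The arc-length element is
    ds = sqrt(576 + (dz/dθ)^2) dθ,
so the Lagrangian is L = sqrt(576 + z'^2).
L depends on z' only, not on z or θ, so ∂L/∂z = 0 and
    ∂L/∂z' = z' / sqrt(576 + z'^2).
The Euler-Lagrange equation gives
    d/dθ( z' / sqrt(576 + z'^2) ) = 0,
so z' is constant. Integrating once:
    z(θ) = a θ + b,
a helix on the cylinder (a straight line when the cylinder is unrolled). The constants a, b are determined by the endpoint conditions.
With endpoint conditions z(0) = 2 and z(π/2) = 10: from z(0) = b we get b = 2, and a·π/2 + 2 = 10 gives a = 16/π, so
    z(θ) = (16/π) θ + 2.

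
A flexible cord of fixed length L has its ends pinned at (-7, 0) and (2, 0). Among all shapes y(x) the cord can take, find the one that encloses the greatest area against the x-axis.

Set up the augmented Lagrangian using a multiplier λ for the length constraint:
    F(y, y') = y − λ sqrt(1 + y'^2).
F has no explicit x dependence, so the Beltrami identity yields a first integral
    F − y' ∂F/∂y' = C.
Compute ∂F/∂y' = −λ y' / sqrt(1 + y'^2). Then
    y − λ sqrt(1 + y'^2) + λ y'^2 / sqrt(1 + y'^2) = C
    ⇒  y − λ / sqrt(1 + y'^2) = C.
Solving for y' and integrating gives
    (x − a)^2 + (y − b)^2 = λ^2,
a circular arc of radius λ. The constants a, b are determined by the endpoint conditions y(-7) = y(2) = 0, and λ is fixed implicitly by the length constraint
    ∫_{-7}^{2} sqrt(1 + y'^2) dx = L.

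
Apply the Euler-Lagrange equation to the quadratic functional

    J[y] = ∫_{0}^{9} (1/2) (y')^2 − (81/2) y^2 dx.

The Lagrangian is L = (1/2) (y')^2 − (81/2) y^2.
Compute ∂L/∂y = -81y, ∂L/∂y' = y'.
The Euler-Lagrange equation d/dx(∂L/∂y') − ∂L/∂y = 0 reduces to
    y'' + 81 y = 0.
Its general solution is
    y(x) = A sin(9x) + B cos(9x),
with A, B fixed by the endpoint conditions.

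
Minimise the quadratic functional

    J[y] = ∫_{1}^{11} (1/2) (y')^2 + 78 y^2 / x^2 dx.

The Lagrangian is L = (1/2) (y')^2 + 78 y^2 / x^2.
Compute ∂L/∂y = 156y/x^2, ∂L/∂y' = y'.
The Euler-Lagrange equation d/dx(∂L/∂y') − ∂L/∂y = 0 reduces to
    y'' − 156/x^2 · y = 0  (x > 0).
Its general solution is
    y(x) = A x^13 + B x^(-12),
with A, B fixed by the endpoint conditions.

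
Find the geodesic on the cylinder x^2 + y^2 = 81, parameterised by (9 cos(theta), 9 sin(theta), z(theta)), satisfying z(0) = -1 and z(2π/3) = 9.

Parameterise the cylinder of radius R = 9 as
    r(θ) = (9 cos θ, 9 sin θ, z(θ)).
The arc-length element is
    ds = sqrt(81 + (dz/dθ)^2) dθ,
so the Lagrangian is L = sqrt(81 + z'^2).
L depends on z' only, not on z or θ, so ∂L/∂z = 0 and
    ∂L/∂z' = z' / sqrt(81 + z'^2).
The Euler-Lagrange equation gives
    d/dθ( z' / sqrt(81 + z'^2) ) = 0,
so z' is constant. Integrating once:
    z(θ) = a θ + b,
a helix on the cylinder (a straight line when the cylinder is unrolled). The constants a, b are determined by the endpoint conditions.
With endpoint conditions z(0) = -1 and z(2π/3) = 9: from z(0) = b we get b = -1, and a·2π/3 + -1 = 9 gives a = 15/π, so
    z(θ) = (15/π) θ − 1.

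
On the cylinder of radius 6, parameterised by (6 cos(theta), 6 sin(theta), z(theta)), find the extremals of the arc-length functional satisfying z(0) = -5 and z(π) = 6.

Parameterise the cylinder of radius R = 6 as
    r(θ) = (6 cos θ, 6 sin θ, z(θ)).
The arc-length element is
    ds = sqrt(36 + (dz/dθ)^2) dθ,
so the Lagrangian is L = sqrt(36 + z'^2).
L depends on z' only, not on z or θ, so ∂L/∂z = 0 and
    ∂L/∂z' = z' / sqrt(36 + z'^2).
The Euler-Lagrange equation gives
    d/dθ( z' / sqrt(36 + z'^2) ) = 0,
so z' is constant. Integrating once:
    z(θ) = a θ + b,
a helix on the cylinder (a straight line when the cylinder is unrolled). The constants a, b are determined by the endpoint conditions.
With endpoint conditions z(0) = -5 and z(π) = 6: from z(0) = b we get b = -5, and a·π + -5 = 6 gives a = 11/π, so
    z(θ) = (11/π) θ − 5.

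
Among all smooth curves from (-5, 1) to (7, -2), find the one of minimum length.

Arc-length functional: J[y] = ∫ sqrt(1 + (y')^2) dx.
Lagrangian L = sqrt(1 + (y')^2) has no explicit y dependence, so ∂L/∂y = 0 and the Euler-Lagrange equation gives
    d/dx( y' / sqrt(1 + (y')^2) ) = 0  ⇒  y' / sqrt(1 + (y')^2) = const.
Hence y' is constant, so y(x) is affine.
Fitting the endpoints (-5, 1) and (7, -2):
    slope m = ((-2) − 1) / (7 − (-5)) = -1/4,
    intercept c = 1 − m·(-5) = -1/4.
Extremal: y(x) = (-1/4) x - 1/4.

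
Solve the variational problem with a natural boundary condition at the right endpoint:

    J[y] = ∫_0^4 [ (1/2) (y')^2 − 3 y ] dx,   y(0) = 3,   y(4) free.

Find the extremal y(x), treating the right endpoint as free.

The Lagrangian L = (1/2) (y')^2 − 3 y gives
    ∂L/∂y = −3,   ∂L/∂y' = y'.
Euler-Lagrange: d/dx(y') − (−3) = 0, i.e. y'' + 3 = 0, so
    y(x) = −(3/2) x^2 + C1 x + C2.
Fixed left endpoint y(0) = 3 ⇒ C2 = 3.
The right endpoint x = 4 is free, so the natural (transversality) condition is ∂L/∂y' |_{x=4} = 0, i.e. y'(4) = 0.
Compute y'(x) = −3 x + C1, so y'(4) = −12 + C1 = 0 ⇒ C1 = 12.
Therefore the extremal is
    y(x) = −(3/2) x^2 + 12 x + 3.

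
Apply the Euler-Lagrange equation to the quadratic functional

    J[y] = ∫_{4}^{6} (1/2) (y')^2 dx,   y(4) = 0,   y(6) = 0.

The Lagrangian is L = (1/2) (y')^2.
Compute ∂L/∂y = 0, ∂L/∂y' = y'.
The Euler-Lagrange equation d/dx(∂L/∂y') − ∂L/∂y = 0 reduces to
    y'' = 0.
Its general solution is
    y(x) = A x + B,
with A, B fixed by the endpoint conditions.
Applying the endpoint conditions y(4) = 0 and y(6) = 0: solve A·4 + B = 0 and A·6 + B = 0. Subtracting gives A(6 − 4) = 0 − 0, so A = 0, and B = 0 − A·4 = 0. Therefore
    y(x) = 0.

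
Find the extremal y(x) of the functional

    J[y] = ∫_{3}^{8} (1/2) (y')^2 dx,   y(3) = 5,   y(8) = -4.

The Lagrangian is L = (1/2) (y')^2.
Compute ∂L/∂y = 0, ∂L/∂y' = y'.
The Euler-Lagrange equation d/dx(∂L/∂y') − ∂L/∂y = 0 reduces to
    y'' = 0.
Its general solution is
    y(x) = A x + B,
with A, B fixed by the endpoint conditions.
Applying the endpoint conditions y(3) = 5 and y(8) = -4: solve A·3 + B = 5 and A·8 + B = -4. Subtracting gives A(8 − 3) = -4 − 5, so A = -9/5, and B = 5 − A·3 = 52/5. Therefore
    y(x) = (-9/5) x + 52/5.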